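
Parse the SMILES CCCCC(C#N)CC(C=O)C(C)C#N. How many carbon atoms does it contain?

Count every carbon token in the SMILES (each C, including those in ring-closure positions and inside branches).
Carbon count: 12.

12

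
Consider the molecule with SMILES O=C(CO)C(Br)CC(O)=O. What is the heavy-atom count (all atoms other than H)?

10

Every atom symbol written in the SMILES (organic subset) is one heavy atom; implicit H are not written.
Heavy atoms by element → Br:1, C:5, O:4.
Total: 10.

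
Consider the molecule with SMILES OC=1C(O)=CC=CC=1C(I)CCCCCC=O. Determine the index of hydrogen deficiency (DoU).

Degree of unsaturation = (number of rings) + (number of π bonds).
Ring closures in the SMILES: 1.
π bonds: 4 double bonds (each 1 DoU) → 4 DoU from unsaturation.
Total DoU = 1 + 4 = 5.

5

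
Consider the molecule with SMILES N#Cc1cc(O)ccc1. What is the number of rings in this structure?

In SMILES, each pair of matching ring-closure digits denotes one ring-closing bond; the number of such bonds equals the number of independent rings.
Ring-closure bonds here: 1.

1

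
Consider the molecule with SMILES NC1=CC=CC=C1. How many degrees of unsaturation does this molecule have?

4

Degree of unsaturation = (number of rings) + (number of π bonds).
Ring closures in the SMILES: 1.
π bonds: 3 double bonds (each 1 DoU) → 3 DoU from unsaturation.
Total DoU = 1 + 3 = 4.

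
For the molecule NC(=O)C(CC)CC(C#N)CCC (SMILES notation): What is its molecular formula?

Walk through each heavy atom and fill implicit hydrogens from standard valence (C 4, N 3, O 2, S 2, halogen 1):
  atom 1: N, bond orders sum to 1 (valence 3) → 2 H
  atom 2: C, bond orders sum to 4 (valence 4) → 0 H
  atom 3: O, bond orders sum to 2 (valence 2) → 0 H
  atom 4: C, bond orders sum to 3 (valence 4) → 1 H
  atom 5: C, bond orders sum to 2 (valence 4) → 2 H
  atom 6: C, bond orders sum to 1 (valence 4) → 3 H
  atom 7: C, bond orders sum to 2 (valence 4) → 2 H
  atom 8: C, bond orders sum to 3 (valence 4) → 1 H
  atom 9: C, bond orders sum to 4 (valence 4) → 0 H
  atom 10: N, bond orders sum to 3 (valence 3) → 0 H
  atom 11: C, bond orders sum to 2 (valence 4) → 2 H
  atom 12: C, bond orders sum to 2 (valence 4) → 2 H
  atom 13: C, bond orders sum to 1 (valence 4) → 3 H
Totals → C:10, H:18, N:2, O:1.
In Hill order: C10H18N2O.

C10H18N2O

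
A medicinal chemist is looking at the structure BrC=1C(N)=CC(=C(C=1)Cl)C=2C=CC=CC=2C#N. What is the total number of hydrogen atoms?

Walk through each heavy atom and fill implicit hydrogens from standard valence (C 4, N 3, O 2, S 2, halogen 1):
  atom 1: Br (halogen, monovalent) → 0 H
  atom 2: C, bond orders sum to 4 (valence 4) → 0 H
  atom 3: C, bond orders sum to 4 (valence 4) → 0 H
  atom 4: N, bond orders sum to 1 (valence 3) → 2 H
  atom 5: C, bond orders sum to 3 (valence 4) → 1 H
  atom 6: C, bond orders sum to 4 (valence 4) → 0 H
  atom 7: C, bond orders sum to 4 (valence 4) → 0 H
  atom 8: C, bond orders sum to 3 (valence 4) → 1 H
  atom 9: Cl (halogen, monovalent) → 0 H
  atom 10: C, bond orders sum to 4 (valence 4) → 0 H
  atom 11: C, bond orders sum to 3 (valence 4) → 1 H
  atom 12: C, bond orders sum to 3 (valence 4) → 1 H
  atom 13: C, bond orders sum to 3 (valence 4) → 1 H
  atom 14: C, bond orders sum to 3 (valence 4) → 1 H
  atom 15: C, bond orders sum to 4 (valence 4) → 0 H
  atom 16: C, bond orders sum to 4 (valence 4) → 0 H
  atom 17: N, bond orders sum to 3 (valence 3) → 0 H
Total hydrogens: 8.

8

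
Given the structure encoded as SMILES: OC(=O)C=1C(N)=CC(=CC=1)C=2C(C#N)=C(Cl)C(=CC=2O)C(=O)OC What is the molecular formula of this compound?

Walk through each heavy atom and fill implicit hydrogens from standard valence (C 4, N 3, O 2, S 2, halogen 1):
  atom 1: O, bond orders sum to 1 (valence 2) → 1 H
  atom 2: C, bond orders sum to 4 (valence 4) → 0 H
  atom 3: O, bond orders sum to 2 (valence 2) → 0 H
  atom 4: C, bond orders sum to 4 (valence 4) → 0 H
  atom 5: C, bond orders sum to 4 (valence 4) → 0 H
  atom 6: N, bond orders sum to 1 (valence 3) → 2 H
  atom 7: C, bond orders sum to 3 (valence 4) → 1 H
  atom 8: C, bond orders sum to 4 (valence 4) → 0 H
  atom 9: C, bond orders sum to 3 (valence 4) → 1 H
  atom 10: C, bond orders sum to 3 (valence 4) → 1 H
  atom 11: C, bond orders sum to 4 (valence 4) → 0 H
  atom 12: C, bond orders sum to 4 (valence 4) → 0 H
  atom 13: C, bond orders sum to 4 (valence 4) → 0 H
  atom 14: N, bond orders sum to 3 (valence 3) → 0 H
  atom 15: C, bond orders sum to 4 (valence 4) → 0 H
  atom 16: Cl (halogen, monovalent) → 0 H
  atom 17: C, bond orders sum to 4 (valence 4) → 0 H
  atom 18: C, bond orders sum to 3 (valence 4) → 1 H
  atom 19: C, bond orders sum to 4 (valence 4) → 0 H
  atom 20: O, bond orders sum to 1 (valence 2) → 1 H
  atom 21: C, bond orders sum to 4 (valence 4) → 0 H
  atom 22: O, bond orders sum to 2 (valence 2) → 0 H
  atom 23: O, bond orders sum to 2 (valence 2) → 0 H
  atom 24: C, bond orders sum to 1 (valence 4) → 3 H
Totals → C:16, H:11, Cl:1, N:2, O:5.

C16H11ClN2O5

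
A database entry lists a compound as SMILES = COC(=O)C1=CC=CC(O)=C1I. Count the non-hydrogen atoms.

Every atom symbol written in the SMILES (organic subset) is one heavy atom; implicit H are not written.
Heavy atoms by element → C:8, I:1, O:3.
Total: 12.

12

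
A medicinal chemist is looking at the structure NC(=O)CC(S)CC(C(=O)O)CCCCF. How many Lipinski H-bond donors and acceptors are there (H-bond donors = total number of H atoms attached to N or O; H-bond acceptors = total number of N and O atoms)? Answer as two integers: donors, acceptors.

Donors: find every N or O and count the H atoms it carries.
  atom 1 (N): bond orders sum to 1 → 2 H
  atom 3 (O): bond orders sum to 2 → 0 H
  atom 10 (O): bond orders sum to 2 → 0 H
  atom 11 (O): bond orders sum to 1 → 1 H
Lipinski HBD = 3.
Acceptors: N atoms = 1, O atoms = 3 → HBA = 4.

3, 4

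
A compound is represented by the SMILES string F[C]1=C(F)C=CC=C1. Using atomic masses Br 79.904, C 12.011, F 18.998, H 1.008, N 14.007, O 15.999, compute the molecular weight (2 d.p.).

First, the molecular formula is C6H4F2 (counting implicit H from valence).
  C: 6 × 12.011 = 72.066
  F: 2 × 18.998 = 37.996
  H: 4 × 1.008 = 4.032
Sum: 6×12.011 + 2×18.998 + 4×1.008 = 114.094 → 114.09 g/mol.

114.09 g/mol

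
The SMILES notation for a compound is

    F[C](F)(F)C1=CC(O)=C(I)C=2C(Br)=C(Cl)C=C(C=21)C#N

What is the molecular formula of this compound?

C12H3BrClF3INO

Walk through each heavy atom and fill implicit hydrogens from standard valence (C 4, N 3, O 2, S 2, halogen 1):
  atom 1: F (halogen, monovalent) → 0 H
  atom 2: C with explicit H count 0
  atom 3: F (halogen, monovalent) → 0 H
  atom 4: F (halogen, monovalent) → 0 H
  atom 5: C, bond orders sum to 4 (valence 4) → 0 H
  atom 6: C, bond orders sum to 3 (valence 4) → 1 H
  atom 7: C, bond orders sum to 4 (valence 4) → 0 H
  atom 8: O, bond orders sum to 1 (valence 2) → 1 H
  atom 9: C, bond orders sum to 4 (valence 4) → 0 H
  atom 10: I (halogen, monovalent) → 0 H
  atom 11: C, bond orders sum to 4 (valence 4) → 0 H
  atom 12: C, bond orders sum to 4 (valence 4) → 0 H
  atom 13: Br (halogen, monovalent) → 0 H
  atom 14: C, bond orders sum to 4 (valence 4) → 0 H
  atom 15: Cl (halogen, monovalent) → 0 H
  atom 16: C, bond orders sum to 3 (valence 4) → 1 H
  atom 17: C, bond orders sum to 4 (valence 4) → 0 H
  atom 18: C, bond orders sum to 4 (valence 4) → 0 H
  atom 19: C, bond orders sum to 4 (valence 4) → 0 H
  atom 20: N, bond orders sum to 3 (valence 3) → 0 H
Totals → C:12, H:3, Br:1, Cl:1, F:3, I:1, N:1, O:1.
In Hill order: C12H3BrClF3INO.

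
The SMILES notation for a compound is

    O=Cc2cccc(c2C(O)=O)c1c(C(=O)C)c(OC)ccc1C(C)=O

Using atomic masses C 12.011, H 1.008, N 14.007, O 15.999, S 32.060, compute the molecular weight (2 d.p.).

First, the molecular formula is C19H16O6 (counting implicit H from valence).
  C: 19 × 12.011 = 228.209
  H: 16 × 1.008 = 16.128
  O: 6 × 15.999 = 95.994
Sum: 19×12.011 + 16×1.008 + 6×15.999 = 340.331 → 340.33 g/mol.

340.33 g/mol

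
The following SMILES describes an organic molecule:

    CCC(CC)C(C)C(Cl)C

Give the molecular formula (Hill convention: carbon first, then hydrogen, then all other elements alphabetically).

Walk through each heavy atom and fill implicit hydrogens from standard valence (C 4, N 3, O 2, S 2, halogen 1):
  atom 1: C, bond orders sum to 1 (valence 4) → 3 H
  atom 2: C, bond orders sum to 2 (valence 4) → 2 H
  atom 3: C, bond orders sum to 3 (valence 4) → 1 H
  atom 4: C, bond orders sum to 2 (valence 4) → 2 H
  atom 5: C, bond orders sum to 1 (valence 4) → 3 H
  atom 6: C, bond orders sum to 3 (valence 4) → 1 H
  atom 7: C, bond orders sum to 1 (valence 4) → 3 H
  atom 8: C, bond orders sum to 3 (valence 4) → 1 H
  atom 9: Cl (halogen, monovalent) → 0 H
  atom 10: C, bond orders sum to 1 (valence 4) → 3 H
Totals → C:9, H:19, Cl:1.

C9H19Cl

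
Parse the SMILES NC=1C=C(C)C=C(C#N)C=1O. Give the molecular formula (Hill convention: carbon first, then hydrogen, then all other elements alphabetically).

Walk through each heavy atom and fill implicit hydrogens from standard valence (C 4, N 3, O 2, S 2, halogen 1):
  atom 1: N, bond orders sum to 1 (valence 3) → 2 H
  atom 2: C, bond orders sum to 4 (valence 4) → 0 H
  atom 3: C, bond orders sum to 3 (valence 4) → 1 H
  atom 4: C, bond orders sum to 4 (valence 4) → 0 H
  atom 5: C, bond orders sum to 1 (valence 4) → 3 H
  atom 6: C, bond orders sum to 3 (valence 4) → 1 H
  atom 7: C, bond orders sum to 4 (valence 4) → 0 H
  atom 8: C, bond orders sum to 4 (valence 4) → 0 H
  atom 9: N, bond orders sum to 3 (valence 3) → 0 H
  atom 10: C, bond orders sum to 4 (valence 4) → 0 H
  atom 11: O, bond orders sum to 1 (valence 2) → 1 H
Totals → C:8, H:8, N:2, O:1.
In Hill order: C8H8N2O.

C8H8N2O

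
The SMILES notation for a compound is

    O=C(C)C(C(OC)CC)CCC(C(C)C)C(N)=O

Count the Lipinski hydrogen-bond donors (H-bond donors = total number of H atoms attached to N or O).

Donors: find every N or O and count the H atoms it carries.
  atom 1 (O): bond orders sum to 2 → 0 H
  atom 6 (O): bond orders sum to 2 → 0 H
  atom 17 (N): bond orders sum to 1 → 2 H
  atom 18 (O): bond orders sum to 2 → 0 H
Lipinski HBD = 2.

2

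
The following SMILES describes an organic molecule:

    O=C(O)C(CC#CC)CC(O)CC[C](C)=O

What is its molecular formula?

Walk through each heavy atom and fill implicit hydrogens from standard valence (C 4, N 3, O 2, S 2, halogen 1):
  atom 1: O, bond orders sum to 2 (valence 2) → 0 H
  atom 2: C, bond orders sum to 4 (valence 4) → 0 H
  atom 3: O, bond orders sum to 1 (valence 2) → 1 H
  atom 4: C, bond orders sum to 3 (valence 4) → 1 H
  atom 5: C, bond orders sum to 2 (valence 4) → 2 H
  atom 6: C, bond orders sum to 4 (valence 4) → 0 H
  atom 7: C, bond orders sum to 4 (valence 4) → 0 H
  atom 8: C, bond orders sum to 1 (valence 4) → 3 H
  atom 9: C, bond orders sum to 2 (valence 4) → 2 H
  atom 10: C, bond orders sum to 3 (valence 4) → 1 H
  atom 11: O, bond orders sum to 1 (valence 2) → 1 H
  atom 12: C, bond orders sum to 2 (valence 4) → 2 H
  atom 13: C, bond orders sum to 2 (valence 4) → 2 H
  atom 14: C with explicit H count 0
  atom 15: C, bond orders sum to 1 (valence 4) → 3 H
  atom 16: O, bond orders sum to 2 (valence 2) → 0 H
Totals → C:12, H:18, O:4.
In Hill order: C12H18O4.

C12H18O4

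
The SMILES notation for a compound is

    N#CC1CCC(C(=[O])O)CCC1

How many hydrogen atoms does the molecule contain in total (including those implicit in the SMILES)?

13

Walk through each heavy atom and fill implicit hydrogens from standard valence (C 4, N 3, O 2, S 2, halogen 1):
  atom 1: N, bond orders sum to 3 (valence 3) → 0 H
  atom 2: C, bond orders sum to 4 (valence 4) → 0 H
  atom 3: C, bond orders sum to 3 (valence 4) → 1 H
  atom 4: C, bond orders sum to 2 (valence 4) → 2 H
  atom 5: C, bond orders sum to 2 (valence 4) → 2 H
  atom 6: C, bond orders sum to 3 (valence 4) → 1 H
  atom 7: C, bond orders sum to 4 (valence 4) → 0 H
  atom 8: O with explicit H count 0
  atom 9: O, bond orders sum to 1 (valence 2) → 1 H
  atom 10: C, bond orders sum to 2 (valence 4) → 2 H
  atom 11: C, bond orders sum to 2 (valence 4) → 2 H
  atom 12: C, bond orders sum to 2 (valence 4) → 2 H
Total hydrogens: 13.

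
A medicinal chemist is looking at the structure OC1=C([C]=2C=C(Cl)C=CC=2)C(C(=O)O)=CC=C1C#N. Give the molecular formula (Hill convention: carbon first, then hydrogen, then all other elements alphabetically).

C14H8ClNO3

Walk through each heavy atom and fill implicit hydrogens from standard valence (C 4, N 3, O 2, S 2, halogen 1):
  atom 1: O, bond orders sum to 1 (valence 2) → 1 H
  atom 2: C, bond orders sum to 4 (valence 4) → 0 H
  atom 3: C, bond orders sum to 4 (valence 4) → 0 H
  atom 4: C with explicit H count 0
  atom 5: C, bond orders sum to 3 (valence 4) → 1 H
  atom 6: C, bond orders sum to 4 (valence 4) → 0 H
  atom 7: Cl (halogen, monovalent) → 0 H
  atom 8: C, bond orders sum to 3 (valence 4) → 1 H
  atom 9: C, bond orders sum to 3 (valence 4) → 1 H
  atom 10: C, bond orders sum to 3 (valence 4) → 1 H
  atom 11: C, bond orders sum to 4 (valence 4) → 0 H
  atom 12: C, bond orders sum to 4 (valence 4) → 0 H
  atom 13: O, bond orders sum to 2 (valence 2) → 0 H
  atom 14: O, bond orders sum to 1 (valence 2) → 1 H
  atom 15: C, bond orders sum to 3 (valence 4) → 1 H
  atom 16: C, bond orders sum to 3 (valence 4) → 1 H
  atom 17: C, bond orders sum to 4 (valence 4) → 0 H
  atom 18: C, bond orders sum to 4 (valence 4) → 0 H
  atom 19: N, bond orders sum to 3 (valence 3) → 0 H
Totals → C:14, H:8, Cl:1, N:1, O:3.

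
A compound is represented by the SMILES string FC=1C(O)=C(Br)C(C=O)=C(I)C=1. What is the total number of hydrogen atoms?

3

Walk through each heavy atom and fill implicit hydrogens from standard valence (C 4, N 3, O 2, S 2, halogen 1):
  atom 1: F (halogen, monovalent) → 0 H
  atom 2: C, bond orders sum to 4 (valence 4) → 0 H
  atom 3: C, bond orders sum to 4 (valence 4) → 0 H
  atom 4: O, bond orders sum to 1 (valence 2) → 1 H
  atom 5: C, bond orders sum to 4 (valence 4) → 0 H
  atom 6: Br (halogen, monovalent) → 0 H
  atom 7: C, bond orders sum to 4 (valence 4) → 0 H
  atom 8: C, bond orders sum to 3 (valence 4) → 1 H
  atom 9: O, bond orders sum to 2 (valence 2) → 0 H
  atom 10: C, bond orders sum to 4 (valence 4) → 0 H
  atom 11: I (halogen, monovalent) → 0 H
  atom 12: C, bond orders sum to 3 (valence 4) → 1 H
Total hydrogens: 3.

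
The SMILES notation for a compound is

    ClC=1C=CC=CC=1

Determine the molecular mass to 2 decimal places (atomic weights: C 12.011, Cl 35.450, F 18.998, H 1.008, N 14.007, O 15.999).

First, the molecular formula is C6H5Cl (counting implicit H from valence).
  C: 6 × 12.011 = 72.066
  Cl: 1 × 35.450 = 35.450
  H: 5 × 1.008 = 5.040
Sum: 6×12.011 + 1×35.450 + 5×1.008 = 112.556 → 112.56 g/mol.

112.56 g/mol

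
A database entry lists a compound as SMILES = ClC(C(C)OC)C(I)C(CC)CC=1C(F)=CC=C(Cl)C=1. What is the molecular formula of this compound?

C15H20Cl2FIO

Walk through each heavy atom and fill implicit hydrogens from standard valence (C 4, N 3, O 2, S 2, halogen 1):
  atom 1: Cl (halogen, monovalent) → 0 H
  atom 2: C, bond orders sum to 3 (valence 4) → 1 H
  atom 3: C, bond orders sum to 3 (valence 4) → 1 H
  atom 4: C, bond orders sum to 1 (valence 4) → 3 H
  atom 5: O, bond orders sum to 2 (valence 2) → 0 H
  atom 6: C, bond orders sum to 1 (valence 4) → 3 H
  atom 7: C, bond orders sum to 3 (valence 4) → 1 H
  atom 8: I (halogen, monovalent) → 0 H
  atom 9: C, bond orders sum to 3 (valence 4) → 1 H
  atom 10: C, bond orders sum to 2 (valence 4) → 2 H
  atom 11: C, bond orders sum to 1 (valence 4) → 3 H
  atom 12: C, bond orders sum to 2 (valence 4) → 2 H
  atom 13: C, bond orders sum to 4 (valence 4) → 0 H
  atom 14: C, bond orders sum to 4 (valence 4) → 0 H
  atom 15: F (halogen, monovalent) → 0 H
  atom 16: C, bond orders sum to 3 (valence 4) → 1 H
  atom 17: C, bond orders sum to 3 (valence 4) → 1 H
  atom 18: C, bond orders sum to 4 (valence 4) → 0 H
  atom 19: Cl (halogen, monovalent) → 0 H
  atom 20: C, bond orders sum to 3 (valence 4) → 1 H
Totals → C:15, H:20, Cl:2, F:1, I:1, O:1.
In Hill order: C15H20Cl2FIO.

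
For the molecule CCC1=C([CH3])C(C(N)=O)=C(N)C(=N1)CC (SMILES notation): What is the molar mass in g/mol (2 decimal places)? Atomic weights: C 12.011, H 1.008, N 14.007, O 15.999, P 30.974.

First, the molecular formula is C11H17N3O (counting implicit H from valence).
  C: 11 × 12.011 = 132.121
  H: 17 × 1.008 = 17.136
  N: 3 × 14.007 = 42.021
  O: 1 × 15.999 = 15.999
Sum: 11×12.011 + 17×1.008 + 3×14.007 + 1×15.999 = 207.277 → 207.28 g/mol.

207.28 g/mol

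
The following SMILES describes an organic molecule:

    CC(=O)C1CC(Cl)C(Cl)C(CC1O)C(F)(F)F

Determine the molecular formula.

C10H13Cl2F3O2

Walk through each heavy atom and fill implicit hydrogens from standard valence (C 4, N 3, O 2, S 2, halogen 1):
  atom 1: C, bond orders sum to 1 (valence 4) → 3 H
  atom 2: C, bond orders sum to 4 (valence 4) → 0 H
  atom 3: O, bond orders sum to 2 (valence 2) → 0 H
  atom 4: C, bond orders sum to 3 (valence 4) → 1 H
  atom 5: C, bond orders sum to 2 (valence 4) → 2 H
  atom 6: C, bond orders sum to 3 (valence 4) → 1 H
  atom 7: Cl (halogen, monovalent) → 0 H
  atom 8: C, bond orders sum to 3 (valence 4) → 1 H
  atom 9: Cl (halogen, monovalent) → 0 H
  atom 10: C, bond orders sum to 3 (valence 4) → 1 H
  atom 11: C, bond orders sum to 2 (valence 4) → 2 H
  atom 12: C, bond orders sum to 3 (valence 4) → 1 H
  atom 13: O, bond orders sum to 1 (valence 2) → 1 H
  atom 14: C, bond orders sum to 4 (valence 4) → 0 H
  atom 15: F (halogen, monovalent) → 0 H
  atom 16: F (halogen, monovalent) → 0 H
  atom 17: F (halogen, monovalent) → 0 H
Totals → C:10, H:13, Cl:2, F:3, O:2.
In Hill order: C10H13Cl2F3O2.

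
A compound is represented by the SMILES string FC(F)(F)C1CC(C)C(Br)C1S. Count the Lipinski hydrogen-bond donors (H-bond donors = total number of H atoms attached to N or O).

Donors: find every N or O and count the H atoms it carries.
  (no N or O atoms present)
Lipinski HBD = 0.

0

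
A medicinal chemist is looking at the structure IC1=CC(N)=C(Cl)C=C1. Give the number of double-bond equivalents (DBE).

Molecular formula: C6H5ClIN.
DoU = (2C + 2 + N − H − X) / 2, where X is the halogen count and O/S are ignored.
    = (2·6 + 2 + 1 − 5 − 2) / 2 = 8 / 2 = 4.

4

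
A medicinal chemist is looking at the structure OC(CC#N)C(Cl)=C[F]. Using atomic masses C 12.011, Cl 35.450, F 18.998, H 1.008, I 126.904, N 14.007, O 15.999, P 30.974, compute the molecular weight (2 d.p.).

First, the molecular formula is C5H5ClFNO (counting implicit H from valence).
  C: 5 × 12.011 = 60.055
  Cl: 1 × 35.450 = 35.450
  F: 1 × 18.998 = 18.998
  H: 5 × 1.008 = 5.040
  N: 1 × 14.007 = 14.007
  O: 1 × 15.999 = 15.999
Sum: 5×12.011 + 1×35.450 + 1×18.998 + 5×1.008 + 1×14.007 + 1×15.999 = 149.549 → 149.55 g/mol.

149.55 g/mol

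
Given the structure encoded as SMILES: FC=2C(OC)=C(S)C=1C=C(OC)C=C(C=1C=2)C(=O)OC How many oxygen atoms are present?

Scan the SMILES for O atoms (remember two-letter symbols like Cl and Br are single atoms).
Oxygen count: 4.

4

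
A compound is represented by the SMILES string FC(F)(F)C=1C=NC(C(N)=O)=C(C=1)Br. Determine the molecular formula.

Walk through each heavy atom and fill implicit hydrogens from standard valence (C 4, N 3, O 2, S 2, halogen 1):
  atom 1: F (halogen, monovalent) → 0 H
  atom 2: C, bond orders sum to 4 (valence 4) → 0 H
  atom 3: F (halogen, monovalent) → 0 H
  atom 4: F (halogen, monovalent) → 0 H
  atom 5: C, bond orders sum to 4 (valence 4) → 0 H
  atom 6: C, bond orders sum to 3 (valence 4) → 1 H
  atom 7: N, bond orders sum to 3 (valence 3) → 0 H
  atom 8: C, bond orders sum to 4 (valence 4) → 0 H
  atom 9: C, bond orders sum to 4 (valence 4) → 0 H
  atom 10: N, bond orders sum to 1 (valence 3) → 2 H
  atom 11: O, bond orders sum to 2 (valence 2) → 0 H
  atom 12: C, bond orders sum to 4 (valence 4) → 0 H
  atom 13: C, bond orders sum to 3 (valence 4) → 1 H
  atom 14: Br (halogen, monovalent) → 0 H
Totals → C:7, H:4, Br:1, F:3, N:2, O:1.

C7H4BrF3N2O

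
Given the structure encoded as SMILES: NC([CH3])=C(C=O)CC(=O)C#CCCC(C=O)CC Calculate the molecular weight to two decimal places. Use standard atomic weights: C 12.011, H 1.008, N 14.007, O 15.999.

First, the molecular formula is C14H19NO3 (counting implicit H from valence).
  C: 14 × 12.011 = 168.154
  H: 19 × 1.008 = 19.152
  N: 1 × 14.007 = 14.007
  O: 3 × 15.999 = 47.997
Sum: 14×12.011 + 19×1.008 + 1×14.007 + 3×15.999 = 249.310 → 249.31 g/mol.

249.31 g/mol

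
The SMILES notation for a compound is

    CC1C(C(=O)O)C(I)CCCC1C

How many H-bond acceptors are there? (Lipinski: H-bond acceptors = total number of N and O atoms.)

N atoms: 0; O atoms: 2.
Lipinski HBA = 0 + 2 = 2.

2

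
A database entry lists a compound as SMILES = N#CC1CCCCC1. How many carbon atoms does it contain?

7

Count every carbon token in the SMILES (each C, including those in ring-closure positions and inside branches).
Carbon count: 7.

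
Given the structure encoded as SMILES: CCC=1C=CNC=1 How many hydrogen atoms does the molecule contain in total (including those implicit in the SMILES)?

9

Walk through each heavy atom and fill implicit hydrogens from standard valence (C 4, N 3, O 2, S 2, halogen 1):
  atom 1: C, bond orders sum to 1 (valence 4) → 3 H
  atom 2: C, bond orders sum to 2 (valence 4) → 2 H
  atom 3: C, bond orders sum to 4 (valence 4) → 0 H
  atom 4: C, bond orders sum to 3 (valence 4) → 1 H
  atom 5: C, bond orders sum to 3 (valence 4) → 1 H
  atom 6: N, bond orders sum to 2 (valence 3) → 1 H
  atom 7: C, bond orders sum to 3 (valence 4) → 1 H
Total hydrogens: 9.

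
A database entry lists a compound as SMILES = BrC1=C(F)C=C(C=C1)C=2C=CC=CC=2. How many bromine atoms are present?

Scan the SMILES for Br atoms (remember two-letter symbols like Cl and Br are single atoms).
Bromine count: 1.

1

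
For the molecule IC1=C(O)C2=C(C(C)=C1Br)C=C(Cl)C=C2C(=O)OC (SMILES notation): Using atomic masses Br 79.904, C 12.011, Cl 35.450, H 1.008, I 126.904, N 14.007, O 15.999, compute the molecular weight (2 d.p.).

455.47 g/mol

First, the molecular formula is C13H9BrClIO3 (counting implicit H from valence).
  Br: 1 × 79.904 = 79.904
  C: 13 × 12.011 = 156.143
  Cl: 1 × 35.450 = 35.450
  H: 9 × 1.008 = 9.072
  I: 1 × 126.904 = 126.904
  O: 3 × 15.999 = 47.997
Sum: 1×79.904 + 13×12.011 + 1×35.450 + 9×1.008 + 1×126.904 + 3×15.999 = 455.470 → 455.47 g/mol.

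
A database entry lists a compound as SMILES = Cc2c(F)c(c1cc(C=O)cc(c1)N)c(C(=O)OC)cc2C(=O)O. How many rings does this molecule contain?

2

In SMILES, each pair of matching ring-closure digits denotes one ring-closing bond; the number of such bonds equals the number of independent rings.
Ring-closure bonds here: 2.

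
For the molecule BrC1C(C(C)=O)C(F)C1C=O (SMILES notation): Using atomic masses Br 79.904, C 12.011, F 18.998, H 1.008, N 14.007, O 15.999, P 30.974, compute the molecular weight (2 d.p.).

First, the molecular formula is C7H8BrFO2 (counting implicit H from valence).
  Br: 1 × 79.904 = 79.904
  C: 7 × 12.011 = 84.077
  F: 1 × 18.998 = 18.998
  H: 8 × 1.008 = 8.064
  O: 2 × 15.999 = 31.998
Sum: 1×79.904 + 7×12.011 + 1×18.998 + 8×1.008 + 2×15.999 = 223.041 → 223.04 g/mol.

223.04 g/mol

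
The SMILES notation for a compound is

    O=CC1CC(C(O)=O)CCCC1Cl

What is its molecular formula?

Walk through each heavy atom and fill implicit hydrogens from standard valence (C 4, N 3, O 2, S 2, halogen 1):
  atom 1: O, bond orders sum to 2 (valence 2) → 0 H
  atom 2: C, bond orders sum to 3 (valence 4) → 1 H
  atom 3: C, bond orders sum to 3 (valence 4) → 1 H
  atom 4: C, bond orders sum to 2 (valence 4) → 2 H
  atom 5: C, bond orders sum to 3 (valence 4) → 1 H
  atom 6: C, bond orders sum to 4 (valence 4) → 0 H
  atom 7: O, bond orders sum to 1 (valence 2) → 1 H
  atom 8: O, bond orders sum to 2 (valence 2) → 0 H
  atom 9: C, bond orders sum to 2 (valence 4) → 2 H
  atom 10: C, bond orders sum to 2 (valence 4) → 2 H
  atom 11: C, bond orders sum to 2 (valence 4) → 2 H
  atom 12: C, bond orders sum to 3 (valence 4) → 1 H
  atom 13: Cl (halogen, monovalent) → 0 H
Totals → C:9, H:13, Cl:1, O:3.
In Hill order: C9H13ClO3.

C9H13ClO3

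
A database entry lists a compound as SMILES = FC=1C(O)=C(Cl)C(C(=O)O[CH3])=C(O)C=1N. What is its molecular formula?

Walk through each heavy atom and fill implicit hydrogens from standard valence (C 4, N 3, O 2, S 2, halogen 1):
  atom 1: F (halogen, monovalent) → 0 H
  atom 2: C, bond orders sum to 4 (valence 4) → 0 H
  atom 3: C, bond orders sum to 4 (valence 4) → 0 H
  atom 4: O, bond orders sum to 1 (valence 2) → 1 H
  atom 5: C, bond orders sum to 4 (valence 4) → 0 H
  atom 6: Cl (halogen, monovalent) → 0 H
  atom 7: C, bond orders sum to 4 (valence 4) → 0 H
  atom 8: C, bond orders sum to 4 (valence 4) → 0 H
  atom 9: O, bond orders sum to 2 (valence 2) → 0 H
  atom 10: O, bond orders sum to 2 (valence 2) → 0 H
  atom 11: C with explicit H count 3
  atom 12: C, bond orders sum to 4 (valence 4) → 0 H
  atom 13: O, bond orders sum to 1 (valence 2) → 1 H
  atom 14: C, bond orders sum to 4 (valence 4) → 0 H
  atom 15: N, bond orders sum to 1 (valence 3) → 2 H
Totals → C:8, H:7, Cl:1, F:1, N:1, O:4.
In Hill order: C8H7ClFNO4.

C8H7ClFNO4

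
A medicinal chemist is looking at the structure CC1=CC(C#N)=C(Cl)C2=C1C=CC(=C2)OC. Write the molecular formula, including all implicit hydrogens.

Walk through each heavy atom and fill implicit hydrogens from standard valence (C 4, N 3, O 2, S 2, halogen 1):
  atom 1: C, bond orders sum to 1 (valence 4) → 3 H
  atom 2: C, bond orders sum to 4 (valence 4) → 0 H
  atom 3: C, bond orders sum to 3 (valence 4) → 1 H
  atom 4: C, bond orders sum to 4 (valence 4) → 0 H
  atom 5: C, bond orders sum to 4 (valence 4) → 0 H
  atom 6: N, bond orders sum to 3 (valence 3) → 0 H
  atom 7: C, bond orders sum to 4 (valence 4) → 0 H
  atom 8: Cl (halogen, monovalent) → 0 H
  atom 9: C, bond orders sum to 4 (valence 4) → 0 H
  atom 10: C, bond orders sum to 4 (valence 4) → 0 H
  atom 11: C, bond orders sum to 3 (valence 4) → 1 H
  atom 12: C, bond orders sum to 3 (valence 4) → 1 H
  atom 13: C, bond orders sum to 4 (valence 4) → 0 H
  atom 14: C, bond orders sum to 3 (valence 4) → 1 H
  atom 15: O, bond orders sum to 2 (valence 2) → 0 H
  atom 16: C, bond orders sum to 1 (valence 4) → 3 H
Totals → C:13, H:10, Cl:1, N:1, O:1.

C13H10ClNO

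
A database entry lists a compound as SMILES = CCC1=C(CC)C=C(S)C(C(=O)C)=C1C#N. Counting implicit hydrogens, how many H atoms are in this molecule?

15

Walk through each heavy atom and fill implicit hydrogens from standard valence (C 4, N 3, O 2, S 2, halogen 1):
  atom 1: C, bond orders sum to 1 (valence 4) → 3 H
  atom 2: C, bond orders sum to 2 (valence 4) → 2 H
  atom 3: C, bond orders sum to 4 (valence 4) → 0 H
  atom 4: C, bond orders sum to 4 (valence 4) → 0 H
  atom 5: C, bond orders sum to 2 (valence 4) → 2 H
  atom 6: C, bond orders sum to 1 (valence 4) → 3 H
  atom 7: C, bond orders sum to 3 (valence 4) → 1 H
  atom 8: C, bond orders sum to 4 (valence 4) → 0 H
  atom 9: S, bond orders sum to 1 (valence 2) → 1 H
  atom 10: C, bond orders sum to 4 (valence 4) → 0 H
  atom 11: C, bond orders sum to 4 (valence 4) → 0 H
  atom 12: O, bond orders sum to 2 (valence 2) → 0 H
  atom 13: C, bond orders sum to 1 (valence 4) → 3 H
  atom 14: C, bond orders sum to 4 (valence 4) → 0 H
  atom 15: C, bond orders sum to 4 (valence 4) → 0 H
  atom 16: N, bond orders sum to 3 (valence 3) → 0 H
Total hydrogens: 15.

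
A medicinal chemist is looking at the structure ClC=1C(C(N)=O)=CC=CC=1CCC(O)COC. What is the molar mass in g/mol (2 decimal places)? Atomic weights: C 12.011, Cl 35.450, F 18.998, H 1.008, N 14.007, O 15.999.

First, the molecular formula is C12H16ClNO3 (counting implicit H from valence).
  C: 12 × 12.011 = 144.132
  Cl: 1 × 35.450 = 35.450
  H: 16 × 1.008 = 16.128
  N: 1 × 14.007 = 14.007
  O: 3 × 15.999 = 47.997
Sum: 12×12.011 + 1×35.450 + 16×1.008 + 1×14.007 + 3×15.999 = 257.714 → 257.71 g/mol.

257.71 g/mol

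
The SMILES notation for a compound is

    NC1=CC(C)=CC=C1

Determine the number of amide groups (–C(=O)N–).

Scan the SMILES for the amide motif — none present.
Groups that are present: 1 primary amine.

0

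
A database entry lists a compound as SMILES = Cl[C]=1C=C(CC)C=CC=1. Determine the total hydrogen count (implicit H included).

9

Walk through each heavy atom and fill implicit hydrogens from standard valence (C 4, N 3, O 2, S 2, halogen 1):
  atom 1: Cl (halogen, monovalent) → 0 H
  atom 2: C with explicit H count 0
  atom 3: C, bond orders sum to 3 (valence 4) → 1 H
  atom 4: C, bond orders sum to 4 (valence 4) → 0 H
  atom 5: C, bond orders sum to 2 (valence 4) → 2 H
  atom 6: C, bond orders sum to 1 (valence 4) → 3 H
  atom 7: C, bond orders sum to 3 (valence 4) → 1 H
  atom 8: C, bond orders sum to 3 (valence 4) → 1 H
  atom 9: C, bond orders sum to 3 (valence 4) → 1 H
Total hydrogens: 9.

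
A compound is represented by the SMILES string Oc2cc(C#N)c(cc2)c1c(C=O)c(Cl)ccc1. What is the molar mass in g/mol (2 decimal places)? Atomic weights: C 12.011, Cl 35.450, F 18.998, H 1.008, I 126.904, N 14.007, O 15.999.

First, the molecular formula is C14H8ClNO2 (counting implicit H from valence).
  C: 14 × 12.011 = 168.154
  Cl: 1 × 35.450 = 35.450
  H: 8 × 1.008 = 8.064
  N: 1 × 14.007 = 14.007
  O: 2 × 15.999 = 31.998
Sum: 14×12.011 + 1×35.450 + 8×1.008 + 1×14.007 + 2×15.999 = 257.673 → 257.67 g/mol.

257.67 g/mol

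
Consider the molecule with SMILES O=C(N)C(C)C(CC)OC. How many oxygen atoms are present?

Scan the SMILES for O atoms (remember two-letter symbols like Cl and Br are single atoms).
Oxygen count: 2.

2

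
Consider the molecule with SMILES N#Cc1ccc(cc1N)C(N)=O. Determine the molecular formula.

Walk through each heavy atom and fill implicit hydrogens from standard valence (C 4, N 3, O 2, S 2, halogen 1); for lowercase aromatic atoms, an aromatic c carries 1 H when it has two neighbours and 0 H with three, and aromatic n carries 0 H:
  atom 1: N, bond orders sum to 3 (valence 3) → 0 H
  atom 2: C, bond orders sum to 4 (valence 4) → 0 H
  atom 3: aromatic c, 3 neighbours → 0 H
  atom 4: aromatic c, 2 neighbours → 1 H
  atom 5: aromatic c, 2 neighbours → 1 H
  atom 6: aromatic c, 3 neighbours → 0 H
  atom 7: aromatic c, 2 neighbours → 1 H
  atom 8: aromatic c, 3 neighbours → 0 H
  atom 9: N, bond orders sum to 1 (valence 3) → 2 H
  atom 10: C, bond orders sum to 4 (valence 4) → 0 H
  atom 11: N, bond orders sum to 1 (valence 3) → 2 H
  atom 12: O, bond orders sum to 2 (valence 2) → 0 H
Totals → C:8, H:7, N:3, O:1.

C8H7N3O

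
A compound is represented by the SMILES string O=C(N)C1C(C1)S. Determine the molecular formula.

Walk through each heavy atom and fill implicit hydrogens from standard valence (C 4, N 3, O 2, S 2, halogen 1):
  atom 1: O, bond orders sum to 2 (valence 2) → 0 H
  atom 2: C, bond orders sum to 4 (valence 4) → 0 H
  atom 3: N, bond orders sum to 1 (valence 3) → 2 H
  atom 4: C, bond orders sum to 3 (valence 4) → 1 H
  atom 5: C, bond orders sum to 3 (valence 4) → 1 H
  atom 6: C, bond orders sum to 2 (valence 4) → 2 H
  atom 7: S, bond orders sum to 1 (valence 2) → 1 H
Totals → C:4, H:7, N:1, O:1, S:1.

C4H7NOS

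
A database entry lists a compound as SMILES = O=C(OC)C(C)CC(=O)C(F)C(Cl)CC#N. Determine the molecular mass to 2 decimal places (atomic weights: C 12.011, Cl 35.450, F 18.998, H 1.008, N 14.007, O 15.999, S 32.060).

First, the molecular formula is C10H13ClFNO3 (counting implicit H from valence).
  C: 10 × 12.011 = 120.110
  Cl: 1 × 35.450 = 35.450
  F: 1 × 18.998 = 18.998
  H: 13 × 1.008 = 13.104
  N: 1 × 14.007 = 14.007
  O: 3 × 15.999 = 47.997
Sum: 10×12.011 + 1×35.450 + 1×18.998 + 13×1.008 + 1×14.007 + 3×15.999 = 249.666 → 249.67 g/mol.

249.67 g/mol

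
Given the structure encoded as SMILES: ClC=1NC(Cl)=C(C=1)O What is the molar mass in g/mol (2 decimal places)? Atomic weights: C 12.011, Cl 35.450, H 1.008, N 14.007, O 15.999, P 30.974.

151.97 g/mol

First, the molecular formula is C4H3Cl2NO (counting implicit H from valence).
  C: 4 × 12.011 = 48.044
  Cl: 2 × 35.450 = 70.900
  H: 3 × 1.008 = 3.024
  N: 1 × 14.007 = 14.007
  O: 1 × 15.999 = 15.999
Sum: 4×12.011 + 2×35.450 + 3×1.008 + 1×14.007 + 1×15.999 = 151.974 → 151.97 g/mol.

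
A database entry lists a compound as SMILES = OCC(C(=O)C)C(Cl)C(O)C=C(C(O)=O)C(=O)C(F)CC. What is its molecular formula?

C13H18ClFO6

Walk through each heavy atom and fill implicit hydrogens from standard valence (C 4, N 3, O 2, S 2, halogen 1):
  atom 1: O, bond orders sum to 1 (valence 2) → 1 H
  atom 2: C, bond orders sum to 2 (valence 4) → 2 H
  atom 3: C, bond orders sum to 3 (valence 4) → 1 H
  atom 4: C, bond orders sum to 4 (valence 4) → 0 H
  atom 5: O, bond orders sum to 2 (valence 2) → 0 H
  atom 6: C, bond orders sum to 1 (valence 4) → 3 H
  atom 7: C, bond orders sum to 3 (valence 4) → 1 H
  atom 8: Cl (halogen, monovalent) → 0 H
  atom 9: C, bond orders sum to 3 (valence 4) → 1 H
  atom 10: O, bond orders sum to 1 (valence 2) → 1 H
  atom 11: C, bond orders sum to 3 (valence 4) → 1 H
  atom 12: C, bond orders sum to 4 (valence 4) → 0 H
  atom 13: C, bond orders sum to 4 (valence 4) → 0 H
  atom 14: O, bond orders sum to 1 (valence 2) → 1 H
  atom 15: O, bond orders sum to 2 (valence 2) → 0 H
  atom 16: C, bond orders sum to 4 (valence 4) → 0 H
  atom 17: O, bond orders sum to 2 (valence 2) → 0 H
  atom 18: C, bond orders sum to 3 (valence 4) → 1 H
  atom 19: F (halogen, monovalent) → 0 H
  atom 20: C, bond orders sum to 2 (valence 4) → 2 H
  atom 21: C, bond orders sum to 1 (valence 4) → 3 H
Totals → C:13, H:18, Cl:1, F:1, O:6.
In Hill order: C13H18ClFO6.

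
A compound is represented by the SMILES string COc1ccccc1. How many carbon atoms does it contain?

Count every carbon token in the SMILES (each C, including those in ring-closure positions and inside branches).
Carbon count: 7.

7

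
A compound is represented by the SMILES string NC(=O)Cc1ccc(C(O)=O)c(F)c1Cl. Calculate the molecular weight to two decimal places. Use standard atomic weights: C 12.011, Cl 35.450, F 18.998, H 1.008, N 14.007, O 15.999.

First, the molecular formula is C9H7ClFNO3 (counting implicit H from valence).
  C: 9 × 12.011 = 108.099
  Cl: 1 × 35.450 = 35.450
  F: 1 × 18.998 = 18.998
  H: 7 × 1.008 = 7.056
  N: 1 × 14.007 = 14.007
  O: 3 × 15.999 = 47.997
Sum: 9×12.011 + 1×35.450 + 1×18.998 + 7×1.008 + 1×14.007 + 3×15.999 = 231.607 → 231.61 g/mol.

231.61 g/mol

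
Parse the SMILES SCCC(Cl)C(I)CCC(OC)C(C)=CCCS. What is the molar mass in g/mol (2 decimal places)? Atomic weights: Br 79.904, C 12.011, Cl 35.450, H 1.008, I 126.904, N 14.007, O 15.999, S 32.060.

422.81 g/mol

First, the molecular formula is C13H24ClIOS2 (counting implicit H from valence).
  C: 13 × 12.011 = 156.143
  Cl: 1 × 35.450 = 35.450
  H: 24 × 1.008 = 24.192
  I: 1 × 126.904 = 126.904
  O: 1 × 15.999 = 15.999
  S: 2 × 32.060 = 64.120
Sum: 13×12.011 + 1×35.450 + 24×1.008 + 1×126.904 + 1×15.999 + 2×32.060 = 422.808 → 422.81 g/mol.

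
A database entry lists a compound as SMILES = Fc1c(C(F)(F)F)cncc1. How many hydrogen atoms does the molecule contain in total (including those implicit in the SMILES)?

3

Walk through each heavy atom and fill implicit hydrogens from standard valence (C 4, N 3, O 2, S 2, halogen 1); for lowercase aromatic atoms, an aromatic c carries 1 H when it has two neighbours and 0 H with three, and aromatic n carries 0 H:
  atom 1: F (halogen, monovalent) → 0 H
  atom 2: aromatic c, 3 neighbours → 0 H
  atom 3: aromatic c, 3 neighbours → 0 H
  atom 4: C, bond orders sum to 4 (valence 4) → 0 H
  atom 5: F (halogen, monovalent) → 0 H
  atom 6: F (halogen, monovalent) → 0 H
  atom 7: F (halogen, monovalent) → 0 H
  atom 8: aromatic c, 2 neighbours → 1 H
  atom 9: aromatic n, 2 neighbours → 0 H
  atom 10: aromatic c, 2 neighbours → 1 H
  atom 11: aromatic c, 2 neighbours → 1 H
Total hydrogens: 3.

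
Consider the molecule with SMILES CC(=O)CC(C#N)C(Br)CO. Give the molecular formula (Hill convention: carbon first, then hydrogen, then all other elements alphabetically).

C7H10BrNO2

Walk through each heavy atom and fill implicit hydrogens from standard valence (C 4, N 3, O 2, S 2, halogen 1):
  atom 1: C, bond orders sum to 1 (valence 4) → 3 H
  atom 2: C, bond orders sum to 4 (valence 4) → 0 H
  atom 3: O, bond orders sum to 2 (valence 2) → 0 H
  atom 4: C, bond orders sum to 2 (valence 4) → 2 H
  atom 5: C, bond orders sum to 3 (valence 4) → 1 H
  atom 6: C, bond orders sum to 4 (valence 4) → 0 H
  atom 7: N, bond orders sum to 3 (valence 3) → 0 H
  atom 8: C, bond orders sum to 3 (valence 4) → 1 H
  atom 9: Br (halogen, monovalent) → 0 H
  atom 10: C, bond orders sum to 2 (valence 4) → 2 H
  atom 11: O, bond orders sum to 1 (valence 2) → 1 H
Totals → C:7, H:10, Br:1, N:1, O:2.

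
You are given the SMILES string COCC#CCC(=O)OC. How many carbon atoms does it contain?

Count every carbon token in the SMILES (each C, including those in ring-closure positions and inside branches).
Carbon count: 7.

7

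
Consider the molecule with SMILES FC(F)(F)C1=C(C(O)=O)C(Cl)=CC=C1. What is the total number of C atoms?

8

Count every carbon token in the SMILES (each C, including those in ring-closure positions and inside branches).
Carbon count: 8.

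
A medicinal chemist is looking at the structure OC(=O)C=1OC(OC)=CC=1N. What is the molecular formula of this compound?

C6H7NO4

Walk through each heavy atom and fill implicit hydrogens from standard valence (C 4, N 3, O 2, S 2, halogen 1):
  atom 1: O, bond orders sum to 1 (valence 2) → 1 H
  atom 2: C, bond orders sum to 4 (valence 4) → 0 H
  atom 3: O, bond orders sum to 2 (valence 2) → 0 H
  atom 4: C, bond orders sum to 4 (valence 4) → 0 H
  atom 5: O, bond orders sum to 2 (valence 2) → 0 H
  atom 6: C, bond orders sum to 4 (valence 4) → 0 H
  atom 7: O, bond orders sum to 2 (valence 2) → 0 H
  atom 8: C, bond orders sum to 1 (valence 4) → 3 H
  atom 9: C, bond orders sum to 3 (valence 4) → 1 H
  atom 10: C, bond orders sum to 4 (valence 4) → 0 H
  atom 11: N, bond orders sum to 1 (valence 3) → 2 H
Totals → C:6, H:7, N:1, O:4.
In Hill order: C6H7NO4.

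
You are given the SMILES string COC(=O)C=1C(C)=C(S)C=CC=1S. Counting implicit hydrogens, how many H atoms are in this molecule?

Walk through each heavy atom and fill implicit hydrogens from standard valence (C 4, N 3, O 2, S 2, halogen 1):
  atom 1: C, bond orders sum to 1 (valence 4) → 3 H
  atom 2: O, bond orders sum to 2 (valence 2) → 0 H
  atom 3: C, bond orders sum to 4 (valence 4) → 0 H
  atom 4: O, bond orders sum to 2 (valence 2) → 0 H
  atom 5: C, bond orders sum to 4 (valence 4) → 0 H
  atom 6: C, bond orders sum to 4 (valence 4) → 0 H
  atom 7: C, bond orders sum to 1 (valence 4) → 3 H
  atom 8: C, bond orders sum to 4 (valence 4) → 0 H
  atom 9: S, bond orders sum to 1 (valence 2) → 1 H
  atom 10: C, bond orders sum to 3 (valence 4) → 1 H
  atom 11: C, bond orders sum to 3 (valence 4) → 1 H
  atom 12: C, bond orders sum to 4 (valence 4) → 0 H
  atom 13: S, bond orders sum to 1 (valence 2) → 1 H
Total hydrogens: 10.

10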